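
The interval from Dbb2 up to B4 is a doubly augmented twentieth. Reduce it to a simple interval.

Subtracting seven from the interval number removes an octave: 20 − 14 = 6.
So a doubly augmented twentieth is 2 octaves plus a doubly augmented sixth. The quality is unchanged.

doubly augmented 6th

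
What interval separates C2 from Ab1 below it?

Descending from C2 to Ab1 is the same interval as ascending Ab1 to C2.
A to C spans three letter names (A-B-C) — that makes it a third of some quality.
The major third spans 4 semitones, and Ab1 to C2 is exactly 4 semitones — so this is a major third.

major third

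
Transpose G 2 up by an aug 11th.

Counting four letter names plus an octave up from G lands on C.
An augmented eleventh is 18 semitones; 18 semitones up from G2 gives C#4.

C-sharp 4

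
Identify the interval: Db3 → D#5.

D to D is the same letter name, plus 2 octaves, so the interval is some kind of fifteenth.
The perfect fifteenth is 24 semitones; here we have 26, two semitones wider: doubly augmented.
(Equivalently, a compound doubly augmented octave: a doubly augmented octave plus an octave.)

AA15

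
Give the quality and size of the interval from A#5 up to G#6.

A to G spans seven letter names (A-B-C-D-E-F-G), so the interval is some kind of seventh.
A#5 to G#6 is 10 semitones, a half step short of the major seventh (11), so this is minor.

minor seventh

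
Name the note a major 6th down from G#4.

Six letter names down from G: B.
A major sixth spans 9 semitones, so from G#4 the target pitch is B3.

B3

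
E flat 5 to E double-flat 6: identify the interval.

E to E is the same letter name, plus an octave — that makes it an octave of some quality.
A perfect octave would be 12 semitones; Eb5 to Ebb6 is 11, one semitone narrower, so the interval is diminished.

diminished octave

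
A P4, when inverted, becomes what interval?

perfect fifth

The rule of nine gives the new number: 9 − 4 = 5, so a fourth becomes a fifth.
Quality inverts too: perfect stays perfect. That makes the inversion a perfect fifth.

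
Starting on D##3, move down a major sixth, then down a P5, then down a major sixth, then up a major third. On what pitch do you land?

F##1

Down a major sixth from D##3: F##2 (9 semitones down).
F##2 down a perfect fifth → B#1 (7 semitones).
A major sixth down from B#1 is D#1.
Up a major third from D#1: F##1 (4 semitones up).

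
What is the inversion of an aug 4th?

diminished fifth

The rule of nine gives the new number: 9 − 4 = 5, so a fourth becomes a fifth.
The quality also flips — augmented becomes diminished — giving a diminished fifth.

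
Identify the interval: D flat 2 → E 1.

diminished seventh

Descending from Db2 to E1 is the same interval as ascending E1 to Db2.
E to D spans seven letter names (E-F-G-A-B-C-D), so the interval is some kind of seventh.
A major seventh would be 11 semitones; E1 to Db2 is 9, two semitones narrower, so the interval is diminished.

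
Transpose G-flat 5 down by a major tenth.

Three letters down from G (plus an octave) reaches E.
A major tenth spans 16 semitones, so from Gb5 the target pitch is Ebb4.

E-double-flat 4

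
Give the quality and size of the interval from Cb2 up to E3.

augmented 10th

C to E spans three letter names (C-D-E), plus an octave, so the interval is some kind of tenth.
Cb2 to E3 spans 17 semitones — one semitone wider than the major tenth (16) — giving an augmented tenth.
(Equivalently, a compound augmented third: an augmented third plus an octave.)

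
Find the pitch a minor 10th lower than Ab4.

Three letters down from A (plus an octave) reaches F.
A minor tenth is 15 semitones; 15 semitones down from Ab4 gives F3.

F3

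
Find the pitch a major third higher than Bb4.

D5

Three letter names up from B: D.
Moving 4 semitones up from Bb4 (the size of a major third) reaches D5.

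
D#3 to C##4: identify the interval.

D to C spans seven letter names (D-E-F-G-A-B-C), so the interval is some kind of seventh.
D#3 to C##4 is 11 semitones, matching the major seventh exactly, so the quality is major.

M7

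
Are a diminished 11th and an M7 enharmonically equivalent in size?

No

16 semitones (diminished eleventh) vs 11 semitones (major seventh): not equal.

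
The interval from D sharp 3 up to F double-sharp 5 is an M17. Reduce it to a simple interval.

Take out 2 octaves (14 from the number): 17 − 14 = 3.
Quality carries through unchanged, so the simple form is a major third.

major 3rd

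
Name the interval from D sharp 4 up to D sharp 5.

perfect octave

D to D is the same letter name, plus an octave — that makes it an octave of some quality.
Counting semitones, D#4→D#5 is 12, which is the perfect octave.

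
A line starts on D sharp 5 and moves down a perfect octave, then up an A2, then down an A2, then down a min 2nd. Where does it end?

A perfect octave down from D#5 is D#4.
An augmented second up from D#4 is E##4.
E##4 down an augmented second → D#4 (3 semitones).
D#4 down a minor second → C##4 (1 semitone).

C double-sharp 4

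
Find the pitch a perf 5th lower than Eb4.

Five letter names down from E: A.
A perfect fifth is 7 semitones; 7 semitones down from Eb4 gives Ab3.

Ab3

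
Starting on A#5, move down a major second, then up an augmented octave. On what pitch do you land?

A major second down from A#5 is G#5.
G#5 up an augmented octave → G##6 (13 semitones).

G##6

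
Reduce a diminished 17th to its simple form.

diminished 3rd

Take out 2 octaves (14 from the number): 17 − 14 = 3.
That makes a diminished seventeenth a compound diminished third — 2 octaves plus a diminished third.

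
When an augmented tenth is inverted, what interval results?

First reduce the compound augmented tenth to its simple form, an augmented third.
Interval numbers invert to sum to nine: 3 + 6 = 9, so a third inverts to a sixth.
And augmented becomes diminished under inversion, so we get a diminished sixth.

diminished 6th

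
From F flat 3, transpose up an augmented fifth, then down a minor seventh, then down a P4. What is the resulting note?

Fb3 up an augmented fifth → C4 (8 semitones).
C4 down a minor seventh → D3 (10 semitones).
A perfect fourth down from D3 is A2.

A 2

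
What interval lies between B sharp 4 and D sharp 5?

minor 3rd

B to D spans three letter names (B-C-D): a third.
B#4 to D#5 is 3 semitones, a half step short of the major third (4), so this is minor.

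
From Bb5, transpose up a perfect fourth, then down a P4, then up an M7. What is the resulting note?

A6

Up a perfect fourth from Bb5: Eb6 (5 semitones up).
Down a perfect fourth from Eb6: Bb5 (5 semitones down).
A major seventh up from Bb5 is A6.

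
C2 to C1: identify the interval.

Descending from C2 to C1 is the same interval as ascending C1 to C2.
C to C is the same letter name, plus an octave: an octave.
Counting semitones, C1→C2 is 12, which is the perfect octave.

perfect octave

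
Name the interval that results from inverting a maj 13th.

minor 3rd

First reduce the compound major thirteenth to its simple form, a major sixth.
The rule of nine gives the new number: 9 − 6 = 3, so a sixth becomes a third.
And major becomes minor under inversion, so we get a minor third.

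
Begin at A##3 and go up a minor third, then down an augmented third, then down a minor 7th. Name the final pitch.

B2

A minor third up from A##3 is C##4.
An augmented third down from C##4 is A3.
Down a minor seventh from A3: B2 (10 semitones down).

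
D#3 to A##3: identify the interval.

D to A spans five letter names (D-E-F-G-A): a fifth.
D#3 to A##3 spans 8 semitones — one semitone wider than the perfect fifth (7) — giving an augmented fifth.

A5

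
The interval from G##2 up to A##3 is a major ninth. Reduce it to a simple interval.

Subtracting seven from the interval number removes an octave: 9 − 7 = 2.
Quality carries through unchanged, so the simple form is a major second.

M2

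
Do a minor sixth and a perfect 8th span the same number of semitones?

No

A minor sixth is 8 semitones but a perfect octave is 12 semitones — different sizes.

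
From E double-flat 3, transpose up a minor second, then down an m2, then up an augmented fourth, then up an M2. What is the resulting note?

Ebb3 up a minor second → Fbb3 (1 semitone).
A minor second down from Fbb3 is Ebb3.
Up an augmented fourth from Ebb3: Ab3 (6 semitones up).
A major second up from Ab3 is Bb3.

B flat 3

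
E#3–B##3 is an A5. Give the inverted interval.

Inverted interval numbers add to nine, so a fifth pairs with a fourth (5 + 4 = 9).
And augmented becomes diminished under inversion, so we get a diminished fourth.

diminished 4th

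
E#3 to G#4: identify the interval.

minor tenth

E to G spans three letter names (E-F-G), plus an octave, so the interval is some kind of tenth.
At 15 semitones, E#3→G#4 falls one short of a major tenth: minor.
(Equivalently, a compound minor third: a minor third plus an octave.)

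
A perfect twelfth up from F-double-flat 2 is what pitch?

The twelfth's letter: F up five letter names plus an octave → C.
Moving 19 semitones up from Fbb2 (the size of a perfect twelfth) reaches Cbb4.

C-double-flat 4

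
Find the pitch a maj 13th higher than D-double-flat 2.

B-double-flat 3

The thirteenth's letter: D up six letter names plus an octave → B.
A major thirteenth is 21 semitones; 21 semitones up from Dbb2 gives Bbb3.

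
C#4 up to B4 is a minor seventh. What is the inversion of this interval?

major 2nd

Interval numbers invert to sum to nine: 7 + 2 = 9, so a seventh inverts to a second.
And minor becomes major under inversion, so we get a major second.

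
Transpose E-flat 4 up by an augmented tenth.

Counting three letter names plus an octave up from E lands on G.
An augmented tenth is 17 semitones; 17 semitones up from Eb4 gives G#5.

G-sharp 5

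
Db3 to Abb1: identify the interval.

augmented eleventh

Descending from Db3 to Abb1 is the same interval as ascending Abb1 to Db3.
A to D spans four letter names (A-B-C-D), plus an octave — that makes it an eleventh of some quality.
The perfect eleventh is 17 semitones; here we have 18, one semitone wider: augmented.
(Equivalently, a compound augmented fourth: an augmented fourth plus an octave.)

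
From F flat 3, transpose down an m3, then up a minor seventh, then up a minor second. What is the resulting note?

D double-flat 4

Down a minor third from Fb3: Db3 (3 semitones down).
A minor seventh up from Db3 is Cb4.
A minor second up from Cb4 is Dbb4.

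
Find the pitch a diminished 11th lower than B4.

Counting four letter names plus an octave down from B lands on F.
A diminished eleventh spans 16 semitones, so from B4 the target pitch is F##3.

F##3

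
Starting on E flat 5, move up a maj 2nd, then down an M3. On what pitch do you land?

A major second up from Eb5 is F5.
F5 down a major third → Db5 (4 semitones).

D flat 5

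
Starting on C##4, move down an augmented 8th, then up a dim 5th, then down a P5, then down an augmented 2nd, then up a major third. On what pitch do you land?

Down an augmented octave from C##4: C#3 (13 semitones down).
A diminished fifth up from C#3 is G3.
G3 down a perfect fifth → C3 (7 semitones).
Down an augmented second from C3: Bbb2 (3 semitones down).
Bbb2 up a major third → Db3 (4 semitones).

Db3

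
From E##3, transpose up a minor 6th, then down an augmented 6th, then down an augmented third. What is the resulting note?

Cb3

Up a minor sixth from E##3: C##4 (8 semitones up).
Down an augmented sixth from C##4: E3 (10 semitones down).
Down an augmented third from E3: Cb3 (5 semitones down).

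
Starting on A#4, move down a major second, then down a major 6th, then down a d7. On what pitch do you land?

A major second down from A#4 is G#4.
G#4 down a major sixth → B3 (9 semitones).
B3 down a diminished seventh → C##3 (9 semitones).

C##3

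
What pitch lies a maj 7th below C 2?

Seven letter names down from C: D.
A major seventh spans 11 semitones, so from C2 the target pitch is Db1.

D-flat 1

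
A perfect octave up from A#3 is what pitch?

An octave keeps the letter name A, an octave up from A.
Moving 12 semitones up from A#3 (the size of a perfect octave) reaches A#4.

A#4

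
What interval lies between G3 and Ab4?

minor ninth

G to A spans two letter names (G-A), plus an octave: a ninth.
At 13 semitones, G3→Ab4 falls one short of a major ninth: minor.
(Equivalently, a compound minor second: a minor second plus an octave.)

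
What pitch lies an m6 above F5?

Db6

Six letter names up from F: D.
A minor sixth is 8 semitones; 8 semitones up from F5 gives Db6.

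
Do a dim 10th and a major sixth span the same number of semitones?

A diminished tenth spans 14 semitones; a major sixth spans 9 semitones. They differ by 5.

No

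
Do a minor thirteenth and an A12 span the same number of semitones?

Yes

A minor thirteenth = 20 semitones = an augmented twelfth; enharmonically equal.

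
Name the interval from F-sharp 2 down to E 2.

major 2nd

Descending from F#2 to E2 is the same interval as ascending E2 to F#2.
E to F spans two letter names (E-F) — that makes it a second of some quality.
E2 to F#2 is 2 semitones, matching the major second exactly, so the quality is major.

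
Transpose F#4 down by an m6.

The sixth takes the letter from F down to A.
A minor sixth spans 8 semitones, so from F#4 the target pitch is A#3.

A#3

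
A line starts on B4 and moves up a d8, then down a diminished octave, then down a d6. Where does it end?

D##4

Up a diminished octave from B4: Bb5 (11 semitones up).
Bb5 down a diminished octave → B4 (11 semitones).
Down a diminished sixth from B4: D##4 (7 semitones down).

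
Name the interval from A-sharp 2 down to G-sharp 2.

Descending from A#2 to G#2 is the same interval as ascending G#2 to A#2.
G to A spans two letter names (G-A) — that makes it a second of some quality.
The major second spans 2 semitones, and G#2 to A#2 is exactly 2 semitones — so this is a major second.

major 2nd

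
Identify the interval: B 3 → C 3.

Descending from B3 to C3 is the same interval as ascending C3 to B3.
C to B spans seven letter names (C-D-E-F-G-A-B), so the interval is some kind of seventh.
Counting semitones, C3→B3 is 11, which is the major seventh.

major seventh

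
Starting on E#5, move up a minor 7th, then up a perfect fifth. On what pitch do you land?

A#6

A minor seventh up from E#5 is D#6.
Up a perfect fifth from D#6: A#6 (7 semitones up).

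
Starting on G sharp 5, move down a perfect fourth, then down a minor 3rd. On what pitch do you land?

B sharp 4

A perfect fourth down from G#5 is D#5.
A minor third down from D#5 is B#4.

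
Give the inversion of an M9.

m7

First reduce the compound major ninth to its simple form, a major second.
Inverted interval numbers add to nine, so a second pairs with a seventh (2 + 7 = 9).
The quality also flips — major becomes minor — giving a minor seventh.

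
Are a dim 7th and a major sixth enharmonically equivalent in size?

Both span 9 semitones: a diminished seventh and a major sixth are the same chromatic distance.

Yes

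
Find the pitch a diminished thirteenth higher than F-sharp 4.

Counting six letter names plus an octave up from F lands on D.
A diminished thirteenth spans 19 semitones, so from F#4 the target pitch is Db6.

D-flat 6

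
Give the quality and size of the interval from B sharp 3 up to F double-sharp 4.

B to F spans five letter names (B-C-D-E-F): a fifth.
The perfect fifth spans 7 semitones, and B#3 to F##4 is exactly 7 semitones — so this is a perfect fifth.

perfect fifth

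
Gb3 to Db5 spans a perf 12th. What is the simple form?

perfect fifth

Take out an octave (7 from the number): 12 − 7 = 5.
So a perfect twelfth is an octave plus a perfect fifth. The quality is unchanged.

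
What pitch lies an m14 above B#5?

Seven letters up from B (plus an octave) reaches A.
A minor fourteenth spans 22 semitones, so from B#5 the target pitch is A#7.

A#7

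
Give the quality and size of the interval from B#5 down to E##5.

diminished 5th

Descending from B#5 to E##5 is the same interval as ascending E##5 to B#5.
E to B spans five letter names (E-F-G-A-B): a fifth.
A perfect fifth would be 7 semitones; E##5 to B#5 is 6, one semitone narrower, so the interval is diminished.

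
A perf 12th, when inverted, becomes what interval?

First reduce the compound perfect twelfth to its simple form, a perfect fifth.
Interval numbers invert to sum to nine: 5 + 4 = 9, so a fifth inverts to a fourth.
Quality inverts too: perfect stays perfect. That makes the inversion a perfect fourth.

P4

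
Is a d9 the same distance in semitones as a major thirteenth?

No

12 semitones (diminished ninth) vs 21 semitones (major thirteenth): not equal.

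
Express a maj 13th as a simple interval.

major 6th

Subtracting seven from the interval number removes an octave: 13 − 7 = 6.
So a major thirteenth is an octave plus a major sixth. The quality is unchanged.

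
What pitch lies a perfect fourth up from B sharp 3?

Counting four letter names up from B lands on E.
A perfect fourth is 5 semitones; 5 semitones up from B#3 gives E#4.

E sharp 4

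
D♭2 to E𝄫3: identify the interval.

D to E spans two letter names (D-E), plus an octave: a ninth.
Db2 to Ebb3 is 13 semitones, a half step short of the major ninth (14), so this is minor.
(Equivalently, a compound minor second: a minor second plus an octave.)

minor 9th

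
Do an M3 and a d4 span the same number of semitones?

A major third = 4 semitones = a diminished fourth; enharmonically equal.

Yes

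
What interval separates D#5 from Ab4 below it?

Descending from D#5 to Ab4 is the same interval as ascending Ab4 to D#5.
A to D spans four letter names (A-B-C-D), so the interval is some kind of fourth.
Ab4 to D#5 spans 7 semitones — two semitones wider than the perfect fourth (5) — giving a doubly augmented fourth.

doubly augmented fourth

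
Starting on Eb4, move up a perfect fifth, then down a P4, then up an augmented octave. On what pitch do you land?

F#5

Up a perfect fifth from Eb4: Bb4 (7 semitones up).
Down a perfect fourth from Bb4: F4 (5 semitones down).
F4 up an augmented octave → F#5 (13 semitones).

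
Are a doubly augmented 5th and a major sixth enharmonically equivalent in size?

Yes

A doubly augmented fifth spans 9 semitones, and a major sixth also spans 9 semitones — they're enharmonic.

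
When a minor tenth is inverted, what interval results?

major sixth

First reduce the compound minor tenth to its simple form, a minor third.
The rule of nine gives the new number: 9 − 3 = 6, so a third becomes a sixth.
And minor becomes major under inversion, so we get a major sixth.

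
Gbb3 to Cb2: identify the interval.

diminished twelfth

Descending from Gbb3 to Cb2 is the same interval as ascending Cb2 to Gbb3.
C to G spans five letter names (C-D-E-F-G), plus an octave, so the interval is some kind of twelfth.
The perfect twelfth is 19 semitones; here we have 18, one semitone narrower: diminished.
(Equivalently, a compound diminished fifth: a diminished fifth plus an octave.)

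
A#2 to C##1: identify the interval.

minor thirteenth

Descending from A#2 to C##1 is the same interval as ascending C##1 to A#2.
C to A spans six letter names (C-D-E-F-G-A), plus an octave, so the interval is some kind of thirteenth.
A major thirteenth would be 21 semitones, but C##1 to A#2 is 20 — one semitone narrower, making it a minor thirteenth.
(Equivalently, a compound minor sixth: a minor sixth plus an octave.)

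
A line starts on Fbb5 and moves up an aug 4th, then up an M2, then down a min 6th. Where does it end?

Eb5

Up an augmented fourth from Fbb5: Bbb5 (6 semitones up).
Bbb5 up a major second → Cb6 (2 semitones).
A minor sixth down from Cb6 is Eb5.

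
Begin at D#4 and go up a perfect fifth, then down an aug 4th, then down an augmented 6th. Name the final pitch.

A perfect fifth up from D#4 is A#4.
An augmented fourth down from A#4 is E4.
An augmented sixth down from E4 is Gb3.

Gb3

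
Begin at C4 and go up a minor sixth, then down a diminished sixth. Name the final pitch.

A minor sixth up from C4 is Ab4.
Ab4 down a diminished sixth → C#4 (7 semitones).

C#4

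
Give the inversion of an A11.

First reduce the compound augmented eleventh to its simple form, an augmented fourth.
Interval numbers invert to sum to nine: 4 + 5 = 9, so a fourth inverts to a fifth.
And augmented becomes diminished under inversion, so we get a diminished fifth.

diminished fifth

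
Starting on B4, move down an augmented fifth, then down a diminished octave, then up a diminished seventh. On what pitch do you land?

Db4

Down an augmented fifth from B4: Eb4 (8 semitones down).
Eb4 down a diminished octave → E3 (11 semitones).
A diminished seventh up from E3 is Db4.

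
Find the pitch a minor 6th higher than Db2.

Bbb2

Six letter names up from D: B.
Moving 8 semitones up from Db2 (the size of a minor sixth) reaches Bbb2.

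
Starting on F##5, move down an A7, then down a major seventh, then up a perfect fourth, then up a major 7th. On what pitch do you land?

Down an augmented seventh from F##5: G4 (12 semitones down).
A major seventh down from G4 is Ab3.
A perfect fourth up from Ab3 is Db4.
Up a major seventh from Db4: C5 (11 semitones up).

C5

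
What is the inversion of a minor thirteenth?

First reduce the compound minor thirteenth to its simple form, a minor sixth.
Inverted interval numbers add to nine, so a sixth pairs with a third (6 + 3 = 9).
The quality also flips — minor becomes major — giving a major third.

M3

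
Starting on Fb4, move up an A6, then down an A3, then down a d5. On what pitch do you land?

Fb4 up an augmented sixth → D5 (10 semitones).
Down an augmented third from D5: Bbb4 (5 semitones down).
Bbb4 down a diminished fifth → Eb4 (6 semitones).

Eb4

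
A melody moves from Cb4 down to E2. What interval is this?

Descending from Cb4 to E2 is the same interval as ascending E2 to Cb4.
E to C spans six letter names (E-F-G-A-B-C), plus an octave: a thirteenth.
A major thirteenth would be 21 semitones; E2 to Cb4 is 19, two semitones narrower, so the interval is diminished.
(Equivalently, a compound diminished sixth: a diminished sixth plus an octave.)

diminished thirteenth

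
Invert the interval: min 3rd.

major sixth

The rule of nine gives the new number: 9 − 3 = 6, so a third becomes a sixth.
And minor becomes major under inversion, so we get a major sixth.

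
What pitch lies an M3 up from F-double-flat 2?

A-double-flat 2

The third takes the letter from F up to A.
A major third spans 4 semitones, so from Fbb2 the target pitch is Abb2.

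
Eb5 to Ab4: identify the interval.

Descending from Eb5 to Ab4 is the same interval as ascending Ab4 to Eb5.
A to E spans five letter names (A-B-C-D-E), so the interval is some kind of fifth.
Ab4 to Eb5 is 7 semitones, matching the perfect fifth exactly, so the quality is perfect.

P5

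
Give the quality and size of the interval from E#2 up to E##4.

E to E is the same letter name, plus 2 octaves — that makes it a fifteenth of some quality.
E#2 to E##4 spans 25 semitones — one semitone wider than the perfect fifteenth (24) — giving an augmented fifteenth.
(Equivalently, a compound augmented octave: an augmented octave plus an octave.)

augmented fifteenth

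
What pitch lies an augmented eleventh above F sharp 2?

B sharp 3

Counting four letter names plus an octave up from F lands on B.
An augmented eleventh is 18 semitones; 18 semitones up from F#2 gives B#3.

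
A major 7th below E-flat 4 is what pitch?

F-flat 3

Seven letter names down from E: F.
A major seventh spans 11 semitones, so from Eb4 the target pitch is Fb3.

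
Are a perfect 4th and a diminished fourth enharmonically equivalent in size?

No

A perfect fourth is 5 semitones but a diminished fourth is 4 semitones — different sizes.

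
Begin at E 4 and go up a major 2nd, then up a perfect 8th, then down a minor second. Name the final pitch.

E sharp 5

Up a major second from E4: F#4 (2 semitones up).
A perfect octave up from F#4 is F#5.
F#5 down a minor second → E#5 (1 semitone).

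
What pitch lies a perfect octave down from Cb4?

Cb3

For an octave the letter name doesn't change: still C, an octave down.
A perfect octave is 12 semitones; 12 semitones down from Cb4 gives Cb3.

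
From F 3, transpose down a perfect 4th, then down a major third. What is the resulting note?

A flat 2

A perfect fourth down from F3 is C3.
C3 down a major third → Ab2 (4 semitones).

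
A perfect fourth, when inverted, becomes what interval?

The rule of nine gives the new number: 9 − 4 = 5, so a fourth becomes a fifth.
Quality inverts too: perfect stays perfect. That makes the inversion a perfect fifth.

perfect 5th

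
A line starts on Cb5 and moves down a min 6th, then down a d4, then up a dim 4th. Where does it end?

Eb4

A minor sixth down from Cb5 is Eb4.
A diminished fourth down from Eb4 is B3.
B3 up a diminished fourth → Eb4 (4 semitones).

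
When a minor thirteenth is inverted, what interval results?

M3

First reduce the compound minor thirteenth to its simple form, a minor sixth.
Interval numbers invert to sum to nine: 6 + 3 = 9, so a sixth inverts to a third.
And minor becomes major under inversion, so we get a major third.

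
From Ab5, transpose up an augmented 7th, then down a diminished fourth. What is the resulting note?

Ab5 up an augmented seventh → G#6 (12 semitones).
Down a diminished fourth from G#6: D##6 (4 semitones down).

D##6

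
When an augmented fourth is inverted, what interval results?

d5

Interval numbers invert to sum to nine: 4 + 5 = 9, so a fourth inverts to a fifth.
Quality inverts too: augmented becomes diminished. That makes the inversion a diminished fifth.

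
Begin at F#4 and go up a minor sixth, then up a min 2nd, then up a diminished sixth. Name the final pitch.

A minor sixth up from F#4 is D5.
Up a minor second from D5: Eb5 (1 semitone up).
A diminished sixth up from Eb5 is Cbb6.

Cbb6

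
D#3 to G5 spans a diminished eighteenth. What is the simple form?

Take out 2 octaves (14 from the number): 18 − 14 = 4.
So a diminished eighteenth is 2 octaves plus a diminished fourth. The quality is unchanged.

d4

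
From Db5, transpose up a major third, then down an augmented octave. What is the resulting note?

Db5 up a major third → F5 (4 semitones).
Down an augmented octave from F5: Fb4 (13 semitones down).

Fb4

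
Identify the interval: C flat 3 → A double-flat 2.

major 3rd

Descending from Cb3 to Abb2 is the same interval as ascending Abb2 to Cb3.
A to C spans three letter names (A-B-C) — that makes it a third of some quality.
The major third spans 4 semitones, and Abb2 to Cb3 is exactly 4 semitones — so this is a major third.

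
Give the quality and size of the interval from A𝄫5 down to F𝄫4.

major tenth

Descending from Abb5 to Fbb4 is the same interval as ascending Fbb4 to Abb5.
F to A spans three letter names (F-G-A), plus an octave, so the interval is some kind of tenth.
Counting semitones, Fbb4→Abb5 is 16, which is the major tenth.
(Equivalently, a compound major third: a major third plus an octave.)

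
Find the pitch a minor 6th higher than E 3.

C 4

The sixth takes the letter from E up to C.
A minor sixth spans 8 semitones, so from E3 the target pitch is C4.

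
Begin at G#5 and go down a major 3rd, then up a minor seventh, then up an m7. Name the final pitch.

C7

G#5 down a major third → E5 (4 semitones).
Up a minor seventh from E5: D6 (10 semitones up).
A minor seventh up from D6 is C7.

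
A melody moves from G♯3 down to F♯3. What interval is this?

M2

Descending from G#3 to F#3 is the same interval as ascending F#3 to G#3.
F to G spans two letter names (F-G): a second.
Counting semitones, F#3→G#3 is 2, which is the major second.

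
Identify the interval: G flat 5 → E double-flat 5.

major 3rd

Descending from Gb5 to Ebb5 is the same interval as ascending Ebb5 to Gb5.
E to G spans three letter names (E-F-G) — that makes it a third of some quality.
The major third spans 4 semitones, and Ebb5 to Gb5 is exactly 4 semitones — so this is a major third.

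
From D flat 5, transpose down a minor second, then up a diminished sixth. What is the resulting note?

Db5 down a minor second → C5 (1 semitone).
A diminished sixth up from C5 is Abb5.

A double-flat 5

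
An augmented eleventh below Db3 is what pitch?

Four letters down from D (plus an octave) reaches A.
Moving 18 semitones down from Db3 (the size of an augmented eleventh) reaches Abb1.

Abb1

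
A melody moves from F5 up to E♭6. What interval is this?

F to E spans seven letter names (F-G-A-B-C-D-E), so the interval is some kind of seventh.
A major seventh would be 11 semitones, but F5 to Eb6 is 10 — one semitone narrower, making it a minor seventh.

minor seventh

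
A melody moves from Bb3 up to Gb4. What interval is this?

B to G spans six letter names (B-C-D-E-F-G): a sixth.
A major sixth would be 9 semitones, but Bb3 to Gb4 is 8 — one semitone narrower, making it a minor sixth.

minor sixth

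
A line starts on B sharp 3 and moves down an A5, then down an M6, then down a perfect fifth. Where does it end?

Down an augmented fifth from B#3: E3 (8 semitones down).
A major sixth down from E3 is G2.
A perfect fifth down from G2 is C2.

C 2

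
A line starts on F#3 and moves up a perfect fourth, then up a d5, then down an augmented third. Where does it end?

Dbb4

Up a perfect fourth from F#3: B3 (5 semitones up).
B3 up a diminished fifth → F4 (6 semitones).
F4 down an augmented third → Dbb4 (5 semitones).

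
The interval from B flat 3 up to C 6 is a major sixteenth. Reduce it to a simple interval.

major second

Each octave removed subtracts seven from the number: 16 − 14 = 2.
That makes a major sixteenth a compound major second — 2 octaves plus a major second.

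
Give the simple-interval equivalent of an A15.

augmented octave

Take out an octave (7 from the number): 15 − 7 = 8.
Quality carries through unchanged, so the simple form is an augmented octave.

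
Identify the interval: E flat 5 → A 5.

E to A spans four letter names (E-F-G-A): a fourth.
Eb5 to A5 spans 6 semitones — one semitone wider than the perfect fourth (5) — giving an augmented fourth.

augmented fourth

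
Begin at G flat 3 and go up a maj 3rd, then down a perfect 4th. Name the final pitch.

F 3

A major third up from Gb3 is Bb3.
A perfect fourth down from Bb3 is F3.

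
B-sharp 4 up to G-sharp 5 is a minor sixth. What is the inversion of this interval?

Interval numbers invert to sum to nine: 6 + 3 = 9, so a sixth inverts to a third.
And minor becomes major under inversion, so we get a major third.

major third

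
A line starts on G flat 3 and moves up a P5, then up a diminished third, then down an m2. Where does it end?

Gb3 up a perfect fifth → Db4 (7 semitones).
Up a diminished third from Db4: Fbb4 (2 semitones up).
Down a minor second from Fbb4: Ebb4 (1 semitone down).

E double-flat 4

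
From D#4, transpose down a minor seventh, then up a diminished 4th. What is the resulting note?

A minor seventh down from D#4 is E#3.
Up a diminished fourth from E#3: A3 (4 semitones up).

A3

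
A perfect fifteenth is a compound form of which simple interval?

Each octave removed subtracts seven from the number: 15 − 7 = 8.
So a perfect fifteenth is an octave plus a perfect octave. The quality is unchanged.

P8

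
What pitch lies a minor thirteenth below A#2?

C##1

The thirteenth's letter: A down six letter names plus an octave → C.
A minor thirteenth is 20 semitones; 20 semitones down from A#2 gives C##1.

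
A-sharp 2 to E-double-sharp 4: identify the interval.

A to E spans five letter names (A-B-C-D-E), plus an octave: a twelfth.
A#2 to E##4 spans 20 semitones — one semitone wider than the perfect twelfth (19) — giving an augmented twelfth.
(Equivalently, a compound augmented fifth: an augmented fifth plus an octave.)

augmented twelfth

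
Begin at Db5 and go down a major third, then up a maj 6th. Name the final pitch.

Db5 down a major third → Bbb4 (4 semitones).
A major sixth up from Bbb4 is Gb5.

Gb5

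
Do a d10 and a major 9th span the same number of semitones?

Both span 14 semitones: a diminished tenth and a major ninth are the same chromatic distance.

Yes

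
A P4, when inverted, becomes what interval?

perfect fifth

Interval numbers invert to sum to nine: 4 + 5 = 9, so a fourth inverts to a fifth.
The quality also flips — perfect stays perfect — giving a perfect fifth.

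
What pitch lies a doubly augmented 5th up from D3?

A##3

Five letter names up from D: A.
A doubly augmented fifth spans 9 semitones, so from D3 the target pitch is A##3.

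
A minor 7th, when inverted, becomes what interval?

major 2nd

Inverted interval numbers add to nine, so a seventh pairs with a second (7 + 2 = 9).
The quality also flips — minor becomes major — giving a major second.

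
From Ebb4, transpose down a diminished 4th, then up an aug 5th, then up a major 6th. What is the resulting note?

D#5

Down a diminished fourth from Ebb4: Bb3 (4 semitones down).
An augmented fifth up from Bb3 is F#4.
Up a major sixth from F#4: D#5 (9 semitones up).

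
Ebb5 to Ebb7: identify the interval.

perfect fifteenth

E to E is the same letter name, plus 2 octaves, so the interval is some kind of fifteenth.
The perfect fifteenth spans 24 semitones, and Ebb5 to Ebb7 is exactly 24 semitones — so this is a perfect fifteenth.
(Equivalently, a compound perfect octave: a perfect octave plus an octave.)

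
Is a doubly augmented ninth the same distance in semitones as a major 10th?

Yes

Both span 16 semitones: a doubly augmented ninth and a major tenth are the same chromatic distance.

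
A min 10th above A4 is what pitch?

Counting three letter names plus an octave up from A lands on C.
A minor tenth is 15 semitones; 15 semitones up from A4 gives C6.

C6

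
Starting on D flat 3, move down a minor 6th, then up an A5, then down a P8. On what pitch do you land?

C sharp 2

Db3 down a minor sixth → F2 (8 semitones).
An augmented fifth up from F2 is C#3.
A perfect octave down from C#3 is C#2.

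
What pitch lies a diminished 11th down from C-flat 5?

G 3

The eleventh's letter: C down four letter names plus an octave → G.
A diminished eleventh spans 16 semitones, so from Cb5 the target pitch is G3.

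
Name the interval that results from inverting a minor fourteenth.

First reduce the compound minor fourteenth to its simple form, a minor seventh.
Inverted interval numbers add to nine, so a seventh pairs with a second (7 + 2 = 9).
Quality inverts too: minor becomes major. That makes the inversion a major second.

major 2nd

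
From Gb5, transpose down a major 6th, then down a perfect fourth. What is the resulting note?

Fb4

Down a major sixth from Gb5: Bbb4 (9 semitones down).
A perfect fourth down from Bbb4 is Fb4.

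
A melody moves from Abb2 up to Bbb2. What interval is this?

A to B spans two letter names (A-B): a second.
Counting semitones, Abb2→Bbb2 is 2, which is the major second.

M2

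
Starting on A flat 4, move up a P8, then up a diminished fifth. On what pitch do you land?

Ab4 up a perfect octave → Ab5 (12 semitones).
Up a diminished fifth from Ab5: Ebb6 (6 semitones up).

E double-flat 6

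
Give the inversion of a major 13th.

First reduce the compound major thirteenth to its simple form, a major sixth.
The rule of nine gives the new number: 9 − 6 = 3, so a sixth becomes a third.
Quality inverts too: major becomes minor. That makes the inversion a minor third.

minor 3rd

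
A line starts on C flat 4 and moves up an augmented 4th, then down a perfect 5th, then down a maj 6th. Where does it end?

D flat 3

An augmented fourth up from Cb4 is F4.
Down a perfect fifth from F4: Bb3 (7 semitones down).
Down a major sixth from Bb3: Db3 (9 semitones down).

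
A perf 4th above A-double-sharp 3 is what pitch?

D-double-sharp 4

Counting four letter names up from A lands on D.
A perfect fourth is 5 semitones; 5 semitones up from A##3 gives D##4.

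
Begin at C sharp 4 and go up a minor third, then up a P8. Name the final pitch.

C#4 up a minor third → E4 (3 semitones).
Up a perfect octave from E4: E5 (12 semitones up).

E 5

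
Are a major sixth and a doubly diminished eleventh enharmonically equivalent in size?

A major sixth spans 9 semitones; a doubly diminished eleventh spans 15 semitones. They differ by 6.

No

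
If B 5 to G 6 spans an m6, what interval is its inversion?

major 3rd

The rule of nine gives the new number: 9 − 6 = 3, so a sixth becomes a third.
Quality inverts too: minor becomes major. That makes the inversion a major third.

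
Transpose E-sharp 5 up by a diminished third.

G 5

Three letter names up from E: G.
A diminished third spans 2 semitones, so from E#5 the target pitch is G5.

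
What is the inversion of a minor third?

Interval numbers invert to sum to nine: 3 + 6 = 9, so a third inverts to a sixth.
And minor becomes major under inversion, so we get a major sixth.

major sixth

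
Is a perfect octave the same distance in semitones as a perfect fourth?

A perfect octave is 12 semitones but a perfect fourth is 5 semitones — different sizes.

No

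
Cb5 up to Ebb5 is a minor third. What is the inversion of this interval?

The rule of nine gives the new number: 9 − 3 = 6, so a third becomes a sixth.
Quality inverts too: minor becomes major. That makes the inversion a major sixth.

M6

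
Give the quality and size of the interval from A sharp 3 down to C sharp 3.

M6

Descending from A#3 to C#3 is the same interval as ascending C#3 to A#3.
C to A spans six letter names (C-D-E-F-G-A), so the interval is some kind of sixth.
C#3 to A#3 is 9 semitones, matching the major sixth exactly, so the quality is major.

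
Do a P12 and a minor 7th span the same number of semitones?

A perfect twelfth is 19 semitones but a minor seventh is 10 semitones — different sizes.

No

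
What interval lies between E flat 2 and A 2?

E to A spans four letter names (E-F-G-A), so the interval is some kind of fourth.
Eb2 to A2 spans 6 semitones — one semitone wider than the perfect fourth (5) — giving an augmented fourth.

A4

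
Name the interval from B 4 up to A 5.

B to A spans seven letter names (B-C-D-E-F-G-A) — that makes it a seventh of some quality.
A major seventh would be 11 semitones, but B4 to A5 is 10 — one semitone narrower, making it a minor seventh.

minor seventh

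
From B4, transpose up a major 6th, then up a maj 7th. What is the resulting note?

Up a major sixth from B4: G#5 (9 semitones up).
G#5 up a major seventh → F##6 (11 semitones).

F##6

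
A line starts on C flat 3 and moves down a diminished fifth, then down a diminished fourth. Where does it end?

Down a diminished fifth from Cb3: F2 (6 semitones down).
F2 down a diminished fourth → C#2 (4 semitones).

C sharp 2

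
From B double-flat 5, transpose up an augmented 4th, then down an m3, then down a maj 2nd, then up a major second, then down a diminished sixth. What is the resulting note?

Up an augmented fourth from Bbb5: Eb6 (6 semitones up).
A minor third down from Eb6 is C6.
C6 down a major second → Bb5 (2 semitones).
A major second up from Bb5 is C6.
Down a diminished sixth from C6: E#5 (7 semitones down).

E sharp 5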